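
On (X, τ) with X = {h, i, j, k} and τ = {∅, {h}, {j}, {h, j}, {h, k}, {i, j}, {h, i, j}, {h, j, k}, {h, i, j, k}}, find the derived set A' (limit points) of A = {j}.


A' = {i}

For each x ∈ X, list the open sets U ∈ τ with x ∈ U, then check whether U ∩ (A ∖ {x}) ≠ ∅ for every such U.
  x = h: open {h} ∋ x has {h} ∩ (A ∖ {h}) = ∅, so x is NOT a limit point.
  x = i: opens ∋ x are {i, j}, {h, i, j}, {h, i, j, k}; each meets A ∖ {i}, so x IS a limit point.
  x = j: open {j} ∋ x has {j} ∩ (A ∖ {j}) = ∅, so x is NOT a limit point.
  x = k: open {h, k} ∋ x has {h, k} ∩ (A ∖ {k}) = ∅, so x is NOT a limit point.
Collecting: A' = {i}.


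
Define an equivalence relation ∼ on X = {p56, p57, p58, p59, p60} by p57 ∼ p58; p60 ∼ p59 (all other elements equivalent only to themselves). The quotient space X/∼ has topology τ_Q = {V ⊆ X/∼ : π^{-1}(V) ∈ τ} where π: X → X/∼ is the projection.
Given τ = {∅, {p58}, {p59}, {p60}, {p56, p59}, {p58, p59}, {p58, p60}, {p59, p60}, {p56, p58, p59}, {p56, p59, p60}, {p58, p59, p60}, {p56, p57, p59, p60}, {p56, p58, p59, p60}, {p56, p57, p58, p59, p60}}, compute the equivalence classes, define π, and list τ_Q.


X/∼ = {[p56], [p57=p58], [p59=p60]}; |τ_Q| = 4.

Equivalence classes: [p56], [p57=p58], [p59=p60].
Quotient map π: X → X/∼ sends p56 ↦ [p56], p57 ↦ [p57=p58], p58 ↦ [p57=p58], p59 ↦ [p59=p60], p60 ↦ [p59=p60].
For each subset V ⊆ X/∼, compute π^{-1}(V) ⊆ X and check whether π^{-1}(V) ∈ τ. V is open in τ_Q iff π^{-1}(V) ∈ τ.
  V = {}: π^{-1}(V) = ∅ ∈ τ ✓.
  V = {[p56]}: π^{-1}(V) = {p56} ∉ τ ✗.
  V = {[p57=p58]}: π^{-1}(V) = {p57, p58} ∉ τ ✗.
  V = {[p56], [p57=p58]}: π^{-1}(V) = {p56, p57, p58} ∉ τ ✗.
  V = {[p59=p60]}: π^{-1}(V) = {p59, p60} ∈ τ ✓.
  V = {[p56], [p59=p60]}: π^{-1}(V) = {p56, p59, p60} ∈ τ ✓.
  V = {[p57=p58], [p59=p60]}: π^{-1}(V) = {p57, p58, p59, p60} ∉ τ ✗.
  V = {[p56], [p57=p58], [p59=p60]}: π^{-1}(V) = {p56, p57, p58, p59, p60} ∈ τ ✓.
Open sets in the quotient: τ_Q = {{}, {[p59=p60]}, {[p56], [p59=p60]}, {[p56], [p57=p58], [p59=p60]}} (4 elements).


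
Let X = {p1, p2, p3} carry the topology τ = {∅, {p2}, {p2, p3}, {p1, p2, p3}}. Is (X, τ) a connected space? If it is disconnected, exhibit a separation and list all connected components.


(X, τ) is connected.

Find clopen sets (U ∈ τ with X ∖ U ∈ τ):
  U = ∅, X ∖ U = {p1, p2, p3} — both open, so U is clopen.
  U = {p1, p2, p3}, X ∖ U = ∅ — both open, so U is clopen.
Only trivial clopens (∅ and X) exist, so (X, τ) is connected.
Compute connected components by grouping points that agree on all clopens:
  component: {p1, p2, p3}


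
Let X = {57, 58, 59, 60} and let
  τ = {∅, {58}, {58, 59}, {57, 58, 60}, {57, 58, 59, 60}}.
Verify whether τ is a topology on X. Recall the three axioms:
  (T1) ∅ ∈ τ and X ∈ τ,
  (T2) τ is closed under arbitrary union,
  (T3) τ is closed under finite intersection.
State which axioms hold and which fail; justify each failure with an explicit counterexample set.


τ IS a topology on X.

Axiom (T1): ∅ ∈ τ? Yes; X ∈ τ? Yes.
Axiom (T2/T3): check pairwise unions and intersections of members of τ.
All pairwise intersections and unions checked — each lies in τ. Therefore τ satisfies (T1), (T2), (T3): it IS a topology on X.


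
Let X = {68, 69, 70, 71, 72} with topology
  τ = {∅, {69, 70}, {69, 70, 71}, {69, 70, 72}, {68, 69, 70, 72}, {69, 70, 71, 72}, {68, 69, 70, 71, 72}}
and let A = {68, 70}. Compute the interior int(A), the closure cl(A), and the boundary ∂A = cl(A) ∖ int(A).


int(A) = ∅, cl(A) = {68, 69, 70, 71, 72}, ∂A = {68, 69, 70, 71, 72}.

Closed sets in (X, τ) are complements of opens:
  closed(X, τ) = {∅, {68}, {71}, {68, 71}, {68, 72}, {68, 71, 72}, {68, 69, 70, 71, 72}}.
int(A) = ⋃ {U ∈ τ : U ⊆ A}. Opens contained in A: ∅.
Taking the union of these: int(A) = ∅.
cl(A) = ⋂ {C closed : A ⊆ C}. Closed sets containing A: {68, 69, 70, 71, 72}.
Intersecting these: cl(A) = {68, 69, 70, 71, 72}.
∂A = cl(A) ∖ int(A) = {68, 69, 70, 71, 72} ∖ ∅ = {68, 69, 70, 71, 72}.


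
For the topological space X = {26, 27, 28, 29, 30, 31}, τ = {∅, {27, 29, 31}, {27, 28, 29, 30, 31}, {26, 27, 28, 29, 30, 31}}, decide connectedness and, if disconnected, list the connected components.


(X, τ) is connected.

Find clopen sets (U ∈ τ with X ∖ U ∈ τ):
  U = ∅, X ∖ U = {26, 27, 28, 29, 30, 31} — both open, so U is clopen.
  U = {26, 27, 28, 29, 30, 31}, X ∖ U = ∅ — both open, so U is clopen.
Only trivial clopens (∅ and X) exist, so (X, τ) is connected.
Compute connected components by grouping points that agree on all clopens:
  component: {26, 27, 28, 29, 30, 31}


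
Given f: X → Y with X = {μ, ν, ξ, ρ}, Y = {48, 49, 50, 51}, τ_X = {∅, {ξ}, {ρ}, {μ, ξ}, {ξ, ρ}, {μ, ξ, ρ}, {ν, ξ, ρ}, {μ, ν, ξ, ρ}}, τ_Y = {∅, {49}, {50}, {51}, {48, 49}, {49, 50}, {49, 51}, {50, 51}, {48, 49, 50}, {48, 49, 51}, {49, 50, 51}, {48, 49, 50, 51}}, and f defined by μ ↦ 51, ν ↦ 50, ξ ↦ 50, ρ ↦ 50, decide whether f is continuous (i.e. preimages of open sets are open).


f is NOT continuous.

Compute f^{-1}(U) for each U ∈ τ_Y:
  U = ∅: f^{-1}(U) = ∅ ∈ τ_X ✓.
  U = {49}: f^{-1}(U) = ∅ ∈ τ_X ✓.
  U = {50}: f^{-1}(U) = {ν, ξ, ρ} ∈ τ_X ✓.
  U = {51}: f^{-1}(U) = {μ} ∉ τ_X ✗.
  U = {48, 49}: f^{-1}(U) = ∅ ∈ τ_X ✓.
  U = {49, 50}: f^{-1}(U) = {ν, ξ, ρ} ∈ τ_X ✓.
  U = {49, 51}: f^{-1}(U) = {μ} ∉ τ_X ✗.
  U = {50, 51}: f^{-1}(U) = {μ, ν, ξ, ρ} ∈ τ_X ✓.
  U = {48, 49, 50}: f^{-1}(U) = {ν, ξ, ρ} ∈ τ_X ✓.
  U = {48, 49, 51}: f^{-1}(U) = {μ} ∉ τ_X ✗.
  U = {49, 50, 51}: f^{-1}(U) = {μ, ν, ξ, ρ} ∈ τ_X ✓.
  U = {48, 49, 50, 51}: f^{-1}(U) = {μ, ν, ξ, ρ} ∈ τ_X ✓.
Found U = {51} with f^{-1}(U) = {μ} not in τ_X. Therefore f is NOT continuous.


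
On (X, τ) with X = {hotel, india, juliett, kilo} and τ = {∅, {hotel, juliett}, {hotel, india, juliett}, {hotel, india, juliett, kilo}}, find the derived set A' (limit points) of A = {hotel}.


A' = {india, juliett, kilo}

For each x ∈ X, list the open sets U ∈ τ with x ∈ U, then check whether U ∩ (A ∖ {x}) ≠ ∅ for every such U.
  x = hotel: open {hotel, juliett} ∋ x has {hotel, juliett} ∩ (A ∖ {hotel}) = ∅, so x is NOT a limit point.
  x = india: opens ∋ x are {hotel, india, juliett}, {hotel, india, juliett, kilo}; each meets A ∖ {india}, so x IS a limit point.
  x = juliett: opens ∋ x are {hotel, juliett}, {hotel, india, juliett}, {hotel, india, juliett, kilo}; each meets A ∖ {juliett}, so x IS a limit point.
  x = kilo: opens ∋ x are {hotel, india, juliett, kilo}; each meets A ∖ {kilo}, so x IS a limit point.
Collecting: A' = {india, juliett, kilo}.


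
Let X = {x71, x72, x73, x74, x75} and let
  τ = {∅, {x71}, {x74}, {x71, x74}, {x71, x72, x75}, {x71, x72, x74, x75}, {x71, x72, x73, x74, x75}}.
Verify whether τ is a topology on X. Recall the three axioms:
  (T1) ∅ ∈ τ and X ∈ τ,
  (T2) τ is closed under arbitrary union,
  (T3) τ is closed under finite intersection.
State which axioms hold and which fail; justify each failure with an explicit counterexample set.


τ IS a topology on X.

Axiom (T1): ∅ ∈ τ? Yes; X ∈ τ? Yes.
Axiom (T2/T3): check pairwise unions and intersections of members of τ.
All pairwise intersections and unions checked — each lies in τ. Therefore τ satisfies (T1), (T2), (T3): it IS a topology on X.


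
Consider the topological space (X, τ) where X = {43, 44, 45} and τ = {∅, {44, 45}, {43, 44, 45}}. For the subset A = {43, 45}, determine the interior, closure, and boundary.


int(A) = ∅, cl(A) = {43, 44, 45}, ∂A = {43, 44, 45}.

Closed sets in (X, τ) are complements of opens:
  closed(X, τ) = {∅, {43}, {43, 44, 45}}.
int(A) = ⋃ {U ∈ τ : U ⊆ A}. Opens contained in A: ∅.
Taking the union of these: int(A) = ∅.
cl(A) = ⋂ {C closed : A ⊆ C}. Closed sets containing A: {43, 44, 45}.
Intersecting these: cl(A) = {43, 44, 45}.
∂A = cl(A) ∖ int(A) = {43, 44, 45} ∖ ∅ = {43, 44, 45}.


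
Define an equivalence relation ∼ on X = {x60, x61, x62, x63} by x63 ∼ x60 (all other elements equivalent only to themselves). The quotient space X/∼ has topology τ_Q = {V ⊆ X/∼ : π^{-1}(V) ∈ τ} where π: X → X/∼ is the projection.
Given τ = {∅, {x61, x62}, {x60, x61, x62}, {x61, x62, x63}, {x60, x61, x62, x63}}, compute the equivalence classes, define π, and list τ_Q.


X/∼ = {[x60=x63], [x61], [x62]}; |τ_Q| = 3.

Equivalence classes: [x60=x63], [x61], [x62].
Quotient map π: X → X/∼ sends x60 ↦ [x60=x63], x61 ↦ [x61], x62 ↦ [x62], x63 ↦ [x60=x63].
For each subset V ⊆ X/∼, compute π^{-1}(V) ⊆ X and check whether π^{-1}(V) ∈ τ. V is open in τ_Q iff π^{-1}(V) ∈ τ.
  V = {}: π^{-1}(V) = ∅ ∈ τ ✓.
  V = {[x60=x63]}: π^{-1}(V) = {x60, x63} ∉ τ ✗.
  V = {[x61]}: π^{-1}(V) = {x61} ∉ τ ✗.
  V = {[x60=x63], [x61]}: π^{-1}(V) = {x60, x61, x63} ∉ τ ✗.
  V = {[x62]}: π^{-1}(V) = {x62} ∉ τ ✗.
  V = {[x60=x63], [x62]}: π^{-1}(V) = {x60, x62, x63} ∉ τ ✗.
  V = {[x61], [x62]}: π^{-1}(V) = {x61, x62} ∈ τ ✓.
  V = {[x60=x63], [x61], [x62]}: π^{-1}(V) = {x60, x61, x62, x63} ∈ τ ✓.
Open sets in the quotient: τ_Q = {{}, {[x61], [x62]}, {[x60=x63], [x61], [x62]}} (3 elements).


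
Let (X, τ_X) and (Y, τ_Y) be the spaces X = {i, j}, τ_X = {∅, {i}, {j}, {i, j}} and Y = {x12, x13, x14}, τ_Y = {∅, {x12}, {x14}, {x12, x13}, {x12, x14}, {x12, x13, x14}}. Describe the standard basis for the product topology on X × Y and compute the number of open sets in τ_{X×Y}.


Basis B = {∅ × ∅, {i} × {x12}, {i} × {x14}, {j} × {x12}, {j} × {x14}, {i} × {x12, x13}, {i} × {x12, x14}, {i, j} × {x12}, {i, j} × {x14}, {j} × {x12, x13}, {j} × {x12, x14}, {i} × {x12, x13, x14}, {j} × {x12, x13, x14}, {i, j} × {x12, x13}, {i, j} × {x12, x14}, {i, j} × {x12, x13, x14}}; |τ_{X×Y}| = 36.

Enumerate products U × V with U ∈ τ_X, V ∈ τ_Y (deduplicated):
  ∅ × ∅ = {} (∅)
  {i} × {x12} = {(i,x12)}
  {i} × {x14} = {(i,x14)}
  {j} × {x12} = {(j,x12)}
  {j} × {x14} = {(j,x14)}
  {i} × {x12, x13} = {(i,x12), (i,x13)}
  {i} × {x12, x14} = {(i,x12), (i,x14)}
  {i, j} × {x12} = {(i,x12), (j,x12)}
  {i, j} × {x14} = {(i,x14), (j,x14)}
  {j} × {x12, x13} = {(j,x12), (j,x13)}
  {j} × {x12, x14} = {(j,x12), (j,x14)}
  {i} × {x12, x13, x14} = {(i,x12), (i,x13), (i,x14)}
  {j} × {x12, x13, x14} = {(j,x12), (j,x13), (j,x14)}
  {i, j} × {x12, x13} = {(i,x12), (i,x13), (j,x12), (j,x13)}
  {i, j} × {x12, x14} = {(i,x12), (i,x14), (j,x12), (j,x14)}
  {i, j} × {x12, x13, x14} = {(i,x12), (i,x13), (i,x14), (j,x12), (j,x13), (j,x14)}
These 16 distinct sets form the basis B.
Close under arbitrary unions to get τ_{X×Y}; counting gives |τ_{X×Y}| = 36.


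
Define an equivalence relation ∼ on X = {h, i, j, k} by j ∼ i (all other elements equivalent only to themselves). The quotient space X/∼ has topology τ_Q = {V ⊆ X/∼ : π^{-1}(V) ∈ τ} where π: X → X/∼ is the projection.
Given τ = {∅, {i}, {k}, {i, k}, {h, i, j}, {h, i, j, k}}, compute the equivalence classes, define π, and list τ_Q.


X/∼ = {[h], [i=j], [k]}; |τ_Q| = 4.

Equivalence classes: [h], [i=j], [k].
Quotient map π: X → X/∼ sends h ↦ [h], i ↦ [i=j], j ↦ [i=j], k ↦ [k].
For each subset V ⊆ X/∼, compute π^{-1}(V) ⊆ X and check whether π^{-1}(V) ∈ τ. V is open in τ_Q iff π^{-1}(V) ∈ τ.
  V = {}: π^{-1}(V) = ∅ ∈ τ ✓.
  V = {[h]}: π^{-1}(V) = {h} ∉ τ ✗.
  V = {[i=j]}: π^{-1}(V) = {i, j} ∉ τ ✗.
  V = {[h], [i=j]}: π^{-1}(V) = {h, i, j} ∈ τ ✓.
  V = {[k]}: π^{-1}(V) = {k} ∈ τ ✓.
  V = {[h], [k]}: π^{-1}(V) = {h, k} ∉ τ ✗.
  V = {[i=j], [k]}: π^{-1}(V) = {i, j, k} ∉ τ ✗.
  V = {[h], [i=j], [k]}: π^{-1}(V) = {h, i, j, k} ∈ τ ✓.
Open sets in the quotient: τ_Q = {{}, {[h], [i=j]}, {[k]}, {[h], [i=j], [k]}} (4 elements).


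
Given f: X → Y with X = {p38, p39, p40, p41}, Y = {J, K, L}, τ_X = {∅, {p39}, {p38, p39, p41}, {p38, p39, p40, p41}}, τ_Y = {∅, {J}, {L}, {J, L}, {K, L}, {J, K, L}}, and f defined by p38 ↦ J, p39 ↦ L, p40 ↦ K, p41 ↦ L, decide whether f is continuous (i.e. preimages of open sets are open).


f is NOT continuous.

Compute f^{-1}(U) for each U ∈ τ_Y:
  U = ∅: f^{-1}(U) = ∅ ∈ τ_X ✓.
  U = {J}: f^{-1}(U) = {p38} ∉ τ_X ✗.
  U = {L}: f^{-1}(U) = {p39, p41} ∉ τ_X ✗.
  U = {J, L}: f^{-1}(U) = {p38, p39, p41} ∈ τ_X ✓.
  U = {K, L}: f^{-1}(U) = {p39, p40, p41} ∉ τ_X ✗.
  U = {J, K, L}: f^{-1}(U) = {p38, p39, p40, p41} ∈ τ_X ✓.
Found U = {J} with f^{-1}(U) = {p38} not in τ_X. Therefore f is NOT continuous.


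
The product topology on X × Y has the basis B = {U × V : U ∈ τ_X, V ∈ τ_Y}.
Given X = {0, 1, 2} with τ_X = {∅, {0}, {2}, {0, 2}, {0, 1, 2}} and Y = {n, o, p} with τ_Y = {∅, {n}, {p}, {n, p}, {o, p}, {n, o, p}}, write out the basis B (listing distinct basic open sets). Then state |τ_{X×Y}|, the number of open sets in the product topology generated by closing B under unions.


Basis B = {∅ × ∅, {0} × {n}, {0} × {p}, {2} × {n}, {2} × {p}, {0} × {n, p}, {0, 2} × {n}, {0} × {o, p}, {0, 2} × {p}, {2} × {n, p}, {2} × {o, p}, {0} × {n, o, p}, {0, 1, 2} × {n}, {0, 1, 2} × {p}, {2} × {n, o, p}, {0, 2} × {n, p}, {0, 2} × {o, p}, {0, 2} × {n, o, p}, {0, 1, 2} × {n, p}, {0, 1, 2} × {o, p}, {0, 1, 2} × {n, o, p}}; |τ_{X×Y}| = 70.

Enumerate products U × V with U ∈ τ_X, V ∈ τ_Y (deduplicated):
  ∅ × ∅ = {} (∅)
  {0} × {n} = {(0,n)}
  {0} × {p} = {(0,p)}
  {2} × {n} = {(2,n)}
  {2} × {p} = {(2,p)}
  {0} × {n, p} = {(0,n), (0,p)}
  {0, 2} × {n} = {(0,n), (2,n)}
  {0} × {o, p} = {(0,o), (0,p)}
  {0, 2} × {p} = {(0,p), (2,p)}
  {2} × {n, p} = {(2,n), (2,p)}
  {2} × {o, p} = {(2,o), (2,p)}
  {0} × {n, o, p} = {(0,n), (0,o), (0,p)}
  {0, 1, 2} × {n} = {(0,n), (1,n), (2,n)}
  {0, 1, 2} × {p} = {(0,p), (1,p), (2,p)}
  {2} × {n, o, p} = {(2,n), (2,o), (2,p)}
  {0, 2} × {n, p} = {(0,n), (0,p), (2,n), (2,p)}
  {0, 2} × {o, p} = {(0,o), (0,p), (2,o), (2,p)}
  {0, 2} × {n, o, p} = {(0,n), (0,o), (0,p), (2,n), (2,o), (2,p)}
  {0, 1, 2} × {n, p} = {(0,n), (0,p), (1,n), (1,p), (2,n), (2,p)}
  {0, 1, 2} × {o, p} = {(0,o), (0,p), (1,o), (1,p), (2,o), (2,p)}
  {0, 1, 2} × {n, o, p} = {(0,n), (0,o), (0,p), (1,n), (1,o), (1,p), (2,n), (2,o), (2,p)}
These 21 distinct sets form the basis B.
Close under arbitrary unions to get τ_{X×Y}; counting gives |τ_{X×Y}| = 70.


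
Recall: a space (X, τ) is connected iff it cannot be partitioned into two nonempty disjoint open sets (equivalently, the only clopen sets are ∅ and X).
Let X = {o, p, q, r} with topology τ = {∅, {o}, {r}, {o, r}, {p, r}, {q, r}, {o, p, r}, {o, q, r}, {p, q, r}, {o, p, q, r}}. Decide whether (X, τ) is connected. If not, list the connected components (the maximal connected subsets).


(X, τ) is disconnected; components = [{o}, {p, q, r}].

Find clopen sets (U ∈ τ with X ∖ U ∈ τ):
  U = ∅, X ∖ U = {o, p, q, r} — both open, so U is clopen.
  U = {o}, X ∖ U = {p, q, r} — both open, so U is clopen.
  U = {p, q, r}, X ∖ U = {o} — both open, so U is clopen.
  U = {o, p, q, r}, X ∖ U = ∅ — both open, so U is clopen.
Nontrivial clopen(s) exist: e.g. {p, q, r}. So (X, τ) is disconnected.
Compute connected components by grouping points that agree on all clopens:
  component: {o}
  component: {p, q, r}


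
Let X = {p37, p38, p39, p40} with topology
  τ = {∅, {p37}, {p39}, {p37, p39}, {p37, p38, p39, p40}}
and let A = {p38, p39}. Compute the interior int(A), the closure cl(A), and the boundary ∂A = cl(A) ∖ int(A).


int(A) = {p39}, cl(A) = {p38, p39, p40}, ∂A = {p38, p40}.

Closed sets in (X, τ) are complements of opens:
  closed(X, τ) = {∅, {p38, p40}, {p37, p38, p40}, {p38, p39, p40}, {p37, p38, p39, p40}}.
int(A) = ⋃ {U ∈ τ : U ⊆ A}. Opens contained in A: ∅, {p39}.
Taking the union of these: int(A) = {p39}.
cl(A) = ⋂ {C closed : A ⊆ C}. Closed sets containing A: {p38, p39, p40}, {p37, p38, p39, p40}.
Intersecting these: cl(A) = {p38, p39, p40}.
∂A = cl(A) ∖ int(A) = {p38, p39, p40} ∖ {p39} = {p38, p40}.


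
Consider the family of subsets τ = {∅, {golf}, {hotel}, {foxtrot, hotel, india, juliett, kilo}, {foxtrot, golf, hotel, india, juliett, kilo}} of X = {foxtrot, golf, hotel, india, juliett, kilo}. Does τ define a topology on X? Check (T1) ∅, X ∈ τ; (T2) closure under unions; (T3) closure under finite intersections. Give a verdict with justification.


τ is NOT a topology on X.

Axiom (T1): ∅ ∈ τ? Yes; X ∈ τ? Yes.
Axiom (T2/T3): check pairwise unions and intersections of members of τ.
Counterexample for (T2): {golf} ∪ {hotel} = {golf, hotel} ∉ τ. Therefore τ is NOT a topology.


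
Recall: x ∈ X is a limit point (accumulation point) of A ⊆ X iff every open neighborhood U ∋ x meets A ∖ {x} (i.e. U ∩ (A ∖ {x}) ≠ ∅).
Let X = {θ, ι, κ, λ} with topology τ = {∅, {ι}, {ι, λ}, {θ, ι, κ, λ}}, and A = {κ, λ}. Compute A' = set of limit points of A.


A' = {θ, κ}

For each x ∈ X, list the open sets U ∈ τ with x ∈ U, then check whether U ∩ (A ∖ {x}) ≠ ∅ for every such U.
  x = θ: opens ∋ x are {θ, ι, κ, λ}; each meets A ∖ {θ}, so x IS a limit point.
  x = ι: open {ι} ∋ x has {ι} ∩ (A ∖ {ι}) = ∅, so x is NOT a limit point.
  x = κ: opens ∋ x are {θ, ι, κ, λ}; each meets A ∖ {κ}, so x IS a limit point.
  x = λ: open {ι, λ} ∋ x has {ι, λ} ∩ (A ∖ {λ}) = ∅, so x is NOT a limit point.
Collecting: A' = {θ, κ}.


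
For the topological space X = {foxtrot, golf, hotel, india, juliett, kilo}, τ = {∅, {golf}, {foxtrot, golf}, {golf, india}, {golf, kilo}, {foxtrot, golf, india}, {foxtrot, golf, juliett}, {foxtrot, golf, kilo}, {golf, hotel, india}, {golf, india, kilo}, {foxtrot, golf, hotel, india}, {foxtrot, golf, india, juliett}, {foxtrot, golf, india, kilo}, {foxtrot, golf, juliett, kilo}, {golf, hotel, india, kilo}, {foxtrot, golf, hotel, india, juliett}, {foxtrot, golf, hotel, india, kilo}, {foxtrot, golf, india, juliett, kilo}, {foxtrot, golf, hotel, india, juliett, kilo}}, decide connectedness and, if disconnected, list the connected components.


(X, τ) is connected.

Find clopen sets (U ∈ τ with X ∖ U ∈ τ):
  U = ∅, X ∖ U = {foxtrot, golf, hotel, india, juliett, kilo} — both open, so U is clopen.
  U = {foxtrot, golf, hotel, india, juliett, kilo}, X ∖ U = ∅ — both open, so U is clopen.
Only trivial clopens (∅ and X) exist, so (X, τ) is connected.
Compute connected components by grouping points that agree on all clopens:
  component: {foxtrot, golf, hotel, india, juliett, kilo}


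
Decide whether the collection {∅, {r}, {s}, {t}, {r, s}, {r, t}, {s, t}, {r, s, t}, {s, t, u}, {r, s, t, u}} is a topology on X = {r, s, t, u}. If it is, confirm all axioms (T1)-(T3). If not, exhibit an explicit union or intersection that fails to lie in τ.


τ IS a topology on X.

Axiom (T1): ∅ ∈ τ? Yes; X ∈ τ? Yes.
Axiom (T2/T3): check pairwise unions and intersections of members of τ.
All pairwise intersections and unions checked — each lies in τ. Therefore τ satisfies (T1), (T2), (T3): it IS a topology on X.


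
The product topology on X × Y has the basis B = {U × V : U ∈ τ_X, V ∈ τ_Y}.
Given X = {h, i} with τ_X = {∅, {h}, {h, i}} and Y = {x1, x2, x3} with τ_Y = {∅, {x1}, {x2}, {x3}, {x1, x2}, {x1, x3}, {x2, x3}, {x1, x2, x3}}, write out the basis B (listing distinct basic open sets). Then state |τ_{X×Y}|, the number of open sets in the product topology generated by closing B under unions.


Basis B = {∅ × ∅, {h} × {x1}, {h} × {x2}, {h} × {x3}, {h} × {x1, x2}, {h} × {x1, x3}, {h, i} × {x1}, {h} × {x2, x3}, {h, i} × {x2}, {h, i} × {x3}, {h} × {x1, x2, x3}, {h, i} × {x1, x2}, {h, i} × {x1, x3}, {h, i} × {x2, x3}, {h, i} × {x1, x2, x3}}; |τ_{X×Y}| = 27.

Enumerate products U × V with U ∈ τ_X, V ∈ τ_Y (deduplicated):
  ∅ × ∅ = {} (∅)
  {h} × {x1} = {(h,x1)}
  {h} × {x2} = {(h,x2)}
  {h} × {x3} = {(h,x3)}
  {h} × {x1, x2} = {(h,x1), (h,x2)}
  {h} × {x1, x3} = {(h,x1), (h,x3)}
  {h, i} × {x1} = {(h,x1), (i,x1)}
  {h} × {x2, x3} = {(h,x2), (h,x3)}
  {h, i} × {x2} = {(h,x2), (i,x2)}
  {h, i} × {x3} = {(h,x3), (i,x3)}
  {h} × {x1, x2, x3} = {(h,x1), (h,x2), (h,x3)}
  {h, i} × {x1, x2} = {(h,x1), (h,x2), (i,x1), (i,x2)}
  {h, i} × {x1, x3} = {(h,x1), (h,x3), (i,x1), (i,x3)}
  {h, i} × {x2, x3} = {(h,x2), (h,x3), (i,x2), (i,x3)}
  {h, i} × {x1, x2, x3} = {(h,x1), (h,x2), (h,x3), (i,x1), (i,x2), (i,x3)}
These 15 distinct sets form the basis B.
Close under arbitrary unions to get τ_{X×Y}; counting gives |τ_{X×Y}| = 27.


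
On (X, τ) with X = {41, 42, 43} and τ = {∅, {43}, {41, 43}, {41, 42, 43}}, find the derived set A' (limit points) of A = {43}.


A' = {41, 42}

For each x ∈ X, list the open sets U ∈ τ with x ∈ U, then check whether U ∩ (A ∖ {x}) ≠ ∅ for every such U.
  x = 41: opens ∋ x are {41, 43}, {41, 42, 43}; each meets A ∖ {41}, so x IS a limit point.
  x = 42: opens ∋ x are {41, 42, 43}; each meets A ∖ {42}, so x IS a limit point.
  x = 43: open {43} ∋ x has {43} ∩ (A ∖ {43}) = ∅, so x is NOT a limit point.
Collecting: A' = {41, 42}.


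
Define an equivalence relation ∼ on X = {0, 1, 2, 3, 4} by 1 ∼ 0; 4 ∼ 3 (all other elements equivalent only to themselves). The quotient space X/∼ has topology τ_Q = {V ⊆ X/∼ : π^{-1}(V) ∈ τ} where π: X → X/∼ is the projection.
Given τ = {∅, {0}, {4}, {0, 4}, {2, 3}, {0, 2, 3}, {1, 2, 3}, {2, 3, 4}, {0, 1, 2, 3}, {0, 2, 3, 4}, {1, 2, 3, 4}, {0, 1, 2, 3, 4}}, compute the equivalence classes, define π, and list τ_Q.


X/∼ = {[0=1], [2], [3=4]}; |τ_Q| = 3.

Equivalence classes: [0=1], [2], [3=4].
Quotient map π: X → X/∼ sends 0 ↦ [0=1], 1 ↦ [0=1], 2 ↦ [2], 3 ↦ [3=4], 4 ↦ [3=4].
For each subset V ⊆ X/∼, compute π^{-1}(V) ⊆ X and check whether π^{-1}(V) ∈ τ. V is open in τ_Q iff π^{-1}(V) ∈ τ.
  V = {}: π^{-1}(V) = ∅ ∈ τ ✓.
  V = {[0=1]}: π^{-1}(V) = {0, 1} ∉ τ ✗.
  V = {[2]}: π^{-1}(V) = {2} ∉ τ ✗.
  V = {[0=1], [2]}: π^{-1}(V) = {0, 1, 2} ∉ τ ✗.
  V = {[3=4]}: π^{-1}(V) = {3, 4} ∉ τ ✗.
  V = {[0=1], [3=4]}: π^{-1}(V) = {0, 1, 3, 4} ∉ τ ✗.
  V = {[2], [3=4]}: π^{-1}(V) = {2, 3, 4} ∈ τ ✓.
  V = {[0=1], [2], [3=4]}: π^{-1}(V) = {0, 1, 2, 3, 4} ∈ τ ✓.
Open sets in the quotient: τ_Q = {{}, {[2], [3=4]}, {[0=1], [2], [3=4]}} (3 elements).


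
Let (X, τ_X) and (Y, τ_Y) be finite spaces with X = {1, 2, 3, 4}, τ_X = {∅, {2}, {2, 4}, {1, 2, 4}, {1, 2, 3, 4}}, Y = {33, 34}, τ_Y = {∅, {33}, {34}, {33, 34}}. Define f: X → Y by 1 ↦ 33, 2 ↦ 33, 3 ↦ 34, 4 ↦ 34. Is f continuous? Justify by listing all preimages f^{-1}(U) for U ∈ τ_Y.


f is NOT continuous.

Compute f^{-1}(U) for each U ∈ τ_Y:
  U = ∅: f^{-1}(U) = ∅ ∈ τ_X ✓.
  U = {33}: f^{-1}(U) = {1, 2} ∉ τ_X ✗.
  U = {34}: f^{-1}(U) = {3, 4} ∉ τ_X ✗.
  U = {33, 34}: f^{-1}(U) = {1, 2, 3, 4} ∈ τ_X ✓.
Found U = {33} with f^{-1}(U) = {1, 2} not in τ_X. Therefore f is NOT continuous.


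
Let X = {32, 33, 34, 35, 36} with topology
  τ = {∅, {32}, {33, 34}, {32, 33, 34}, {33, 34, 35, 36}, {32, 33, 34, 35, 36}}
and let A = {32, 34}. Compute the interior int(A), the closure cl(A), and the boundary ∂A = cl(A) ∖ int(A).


int(A) = {32}, cl(A) = {32, 33, 34, 35, 36}, ∂A = {33, 34, 35, 36}.

Closed sets in (X, τ) are complements of opens:
  closed(X, τ) = {∅, {32}, {35, 36}, {32, 35, 36}, {33, 34, 35, 36}, {32, 33, 34, 35, 36}}.
int(A) = ⋃ {U ∈ τ : U ⊆ A}. Opens contained in A: ∅, {32}.
Taking the union of these: int(A) = {32}.
cl(A) = ⋂ {C closed : A ⊆ C}. Closed sets containing A: {32, 33, 34, 35, 36}.
Intersecting these: cl(A) = {32, 33, 34, 35, 36}.
∂A = cl(A) ∖ int(A) = {32, 33, 34, 35, 36} ∖ {32} = {33, 34, 35, 36}.


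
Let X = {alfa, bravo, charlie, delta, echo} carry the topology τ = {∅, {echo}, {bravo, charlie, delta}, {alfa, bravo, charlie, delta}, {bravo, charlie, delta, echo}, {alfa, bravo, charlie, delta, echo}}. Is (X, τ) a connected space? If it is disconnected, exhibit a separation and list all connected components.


(X, τ) is disconnected; components = [{echo}, {alfa, bravo, charlie, delta}].

Find clopen sets (U ∈ τ with X ∖ U ∈ τ):
  U = ∅, X ∖ U = {alfa, bravo, charlie, delta, echo} — both open, so U is clopen.
  U = {echo}, X ∖ U = {alfa, bravo, charlie, delta} — both open, so U is clopen.
  U = {alfa, bravo, charlie, delta}, X ∖ U = {echo} — both open, so U is clopen.
  U = {alfa, bravo, charlie, delta, echo}, X ∖ U = ∅ — both open, so U is clopen.
Nontrivial clopen(s) exist: e.g. {alfa, bravo, charlie, delta}. So (X, τ) is disconnected.
Compute connected components by grouping points that agree on all clopens:
  component: {echo}
  component: {alfa, bravo, charlie, delta}


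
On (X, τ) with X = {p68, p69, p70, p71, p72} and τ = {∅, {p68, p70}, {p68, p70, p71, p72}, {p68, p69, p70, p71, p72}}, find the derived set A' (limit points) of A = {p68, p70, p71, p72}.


A' = {p68, p69, p70, p71, p72}

For each x ∈ X, list the open sets U ∈ τ with x ∈ U, then check whether U ∩ (A ∖ {x}) ≠ ∅ for every such U.
  x = p68: opens ∋ x are {p68, p70}, {p68, p70, p71, p72}, {p68, p69, p70, p71, p72}; each meets A ∖ {p68}, so x IS a limit point.
  x = p69: opens ∋ x are {p68, p69, p70, p71, p72}; each meets A ∖ {p69}, so x IS a limit point.
  x = p70: opens ∋ x are {p68, p70}, {p68, p70, p71, p72}, {p68, p69, p70, p71, p72}; each meets A ∖ {p70}, so x IS a limit point.
  x = p71: opens ∋ x are {p68, p70, p71, p72}, {p68, p69, p70, p71, p72}; each meets A ∖ {p71}, so x IS a limit point.
  x = p72: opens ∋ x are {p68, p70, p71, p72}, {p68, p69, p70, p71, p72}; each meets A ∖ {p72}, so x IS a limit point.
Collecting: A' = {p68, p69, p70, p71, p72}.


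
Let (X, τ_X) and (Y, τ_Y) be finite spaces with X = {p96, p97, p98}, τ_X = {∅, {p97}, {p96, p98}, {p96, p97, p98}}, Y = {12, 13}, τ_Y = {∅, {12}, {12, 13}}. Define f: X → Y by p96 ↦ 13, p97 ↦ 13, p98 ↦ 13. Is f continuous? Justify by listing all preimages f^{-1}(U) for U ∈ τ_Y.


f IS continuous.

Compute f^{-1}(U) for each U ∈ τ_Y:
  U = ∅: f^{-1}(U) = ∅ ∈ τ_X ✓.
  U = {12}: f^{-1}(U) = ∅ ∈ τ_X ✓.
  U = {12, 13}: f^{-1}(U) = {p96, p97, p98} ∈ τ_X ✓.
Every preimage lies in τ_X, so f IS continuous.


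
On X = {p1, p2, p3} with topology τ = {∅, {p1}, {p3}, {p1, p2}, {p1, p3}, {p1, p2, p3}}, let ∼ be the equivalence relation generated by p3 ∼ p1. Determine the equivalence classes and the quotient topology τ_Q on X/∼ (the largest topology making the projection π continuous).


X/∼ = {[p1=p3], [p2]}; |τ_Q| = 3.

Equivalence classes: [p1=p3], [p2].
Quotient map π: X → X/∼ sends p1 ↦ [p1=p3], p2 ↦ [p2], p3 ↦ [p1=p3].
For each subset V ⊆ X/∼, compute π^{-1}(V) ⊆ X and check whether π^{-1}(V) ∈ τ. V is open in τ_Q iff π^{-1}(V) ∈ τ.
  V = {}: π^{-1}(V) = ∅ ∈ τ ✓.
  V = {[p1=p3]}: π^{-1}(V) = {p1, p3} ∈ τ ✓.
  V = {[p2]}: π^{-1}(V) = {p2} ∉ τ ✗.
  V = {[p1=p3], [p2]}: π^{-1}(V) = {p1, p2, p3} ∈ τ ✓.
Open sets in the quotient: τ_Q = {{}, {[p1=p3]}, {[p1=p3], [p2]}} (3 elements).


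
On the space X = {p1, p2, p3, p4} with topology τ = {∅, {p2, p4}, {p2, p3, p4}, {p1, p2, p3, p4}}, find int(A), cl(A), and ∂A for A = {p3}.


int(A) = ∅, cl(A) = {p1, p3}, ∂A = {p1, p3}.

Closed sets in (X, τ) are complements of opens:
  closed(X, τ) = {∅, {p1}, {p1, p3}, {p1, p2, p3, p4}}.
int(A) = ⋃ {U ∈ τ : U ⊆ A}. Opens contained in A: ∅.
Taking the union of these: int(A) = ∅.
cl(A) = ⋂ {C closed : A ⊆ C}. Closed sets containing A: {p1, p3}, {p1, p2, p3, p4}.
Intersecting these: cl(A) = {p1, p3}.
∂A = cl(A) ∖ int(A) = {p1, p3} ∖ ∅ = {p1, p3}.


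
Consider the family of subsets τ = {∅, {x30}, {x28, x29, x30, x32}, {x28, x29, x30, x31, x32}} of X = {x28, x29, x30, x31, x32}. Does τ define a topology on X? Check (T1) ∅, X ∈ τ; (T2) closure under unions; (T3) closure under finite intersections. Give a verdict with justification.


τ IS a topology on X.

Axiom (T1): ∅ ∈ τ? Yes; X ∈ τ? Yes.
Axiom (T2/T3): check pairwise unions and intersections of members of τ.
All pairwise intersections and unions checked — each lies in τ. Therefore τ satisfies (T1), (T2), (T3): it IS a topology on X.


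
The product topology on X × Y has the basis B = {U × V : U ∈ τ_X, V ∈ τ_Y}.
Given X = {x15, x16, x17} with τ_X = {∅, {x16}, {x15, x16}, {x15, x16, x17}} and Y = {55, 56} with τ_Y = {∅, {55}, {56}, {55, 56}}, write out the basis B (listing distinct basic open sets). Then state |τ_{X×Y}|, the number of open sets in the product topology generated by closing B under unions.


Basis B = {∅ × ∅, {x16} × {55}, {x16} × {56}, {x15, x16} × {55}, {x15, x16} × {56}, {x16} × {55, 56}, {x15, x16, x17} × {55}, {x15, x16, x17} × {56}, {x15, x16} × {55, 56}, {x15, x16, x17} × {55, 56}}; |τ_{X×Y}| = 16.

Enumerate products U × V with U ∈ τ_X, V ∈ τ_Y (deduplicated):
  ∅ × ∅ = {} (∅)
  {x16} × {55} = {(x16,55)}
  {x16} × {56} = {(x16,56)}
  {x15, x16} × {55} = {(x15,55), (x16,55)}
  {x15, x16} × {56} = {(x15,56), (x16,56)}
  {x16} × {55, 56} = {(x16,55), (x16,56)}
  {x15, x16, x17} × {55} = {(x15,55), (x16,55), (x17,55)}
  {x15, x16, x17} × {56} = {(x15,56), (x16,56), (x17,56)}
  {x15, x16} × {55, 56} = {(x15,55), (x15,56), (x16,55), (x16,56)}
  {x15, x16, x17} × {55, 56} = {(x15,55), (x15,56), (x16,55), (x16,56), (x17,55), (x17,56)}
These 10 distinct sets form the basis B.
Close under arbitrary unions to get τ_{X×Y}; counting gives |τ_{X×Y}| = 16.


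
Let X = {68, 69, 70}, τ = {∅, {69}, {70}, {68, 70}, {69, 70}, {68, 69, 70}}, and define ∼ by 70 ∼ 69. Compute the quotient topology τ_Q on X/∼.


X/∼ = {[68], [69=70]}; |τ_Q| = 3.

Equivalence classes: [68], [69=70].
Quotient map π: X → X/∼ sends 68 ↦ [68], 69 ↦ [69=70], 70 ↦ [69=70].
For each subset V ⊆ X/∼, compute π^{-1}(V) ⊆ X and check whether π^{-1}(V) ∈ τ. V is open in τ_Q iff π^{-1}(V) ∈ τ.
  V = {}: π^{-1}(V) = ∅ ∈ τ ✓.
  V = {[68]}: π^{-1}(V) = {68} ∉ τ ✗.
  V = {[69=70]}: π^{-1}(V) = {69, 70} ∈ τ ✓.
  V = {[68], [69=70]}: π^{-1}(V) = {68, 69, 70} ∈ τ ✓.
Open sets in the quotient: τ_Q = {{}, {[69=70]}, {[68], [69=70]}} (3 elements).


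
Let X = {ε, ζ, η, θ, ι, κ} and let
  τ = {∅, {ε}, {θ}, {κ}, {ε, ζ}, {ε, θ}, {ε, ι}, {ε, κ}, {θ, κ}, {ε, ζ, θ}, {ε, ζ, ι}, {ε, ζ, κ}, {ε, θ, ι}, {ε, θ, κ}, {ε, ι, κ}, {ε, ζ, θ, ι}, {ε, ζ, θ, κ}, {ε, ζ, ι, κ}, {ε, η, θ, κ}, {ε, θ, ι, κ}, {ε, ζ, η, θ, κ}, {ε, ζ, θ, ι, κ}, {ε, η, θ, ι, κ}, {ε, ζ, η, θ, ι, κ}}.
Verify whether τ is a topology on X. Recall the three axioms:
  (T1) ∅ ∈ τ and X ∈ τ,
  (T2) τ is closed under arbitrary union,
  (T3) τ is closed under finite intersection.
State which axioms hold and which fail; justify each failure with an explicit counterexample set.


τ IS a topology on X.

Axiom (T1): ∅ ∈ τ? Yes; X ∈ τ? Yes.
Axiom (T2/T3): check pairwise unions and intersections of members of τ.
All pairwise intersections and unions checked — each lies in τ. Therefore τ satisfies (T1), (T2), (T3): it IS a topology on X.


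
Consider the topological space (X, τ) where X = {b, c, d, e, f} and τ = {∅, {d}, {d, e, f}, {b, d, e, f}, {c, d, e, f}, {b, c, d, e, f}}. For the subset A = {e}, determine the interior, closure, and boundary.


int(A) = ∅, cl(A) = {b, c, e, f}, ∂A = {b, c, e, f}.

Closed sets in (X, τ) are complements of opens:
  closed(X, τ) = {∅, {b}, {c}, {b, c}, {b, c, e, f}, {b, c, d, e, f}}.
int(A) = ⋃ {U ∈ τ : U ⊆ A}. Opens contained in A: ∅.
Taking the union of these: int(A) = ∅.
cl(A) = ⋂ {C closed : A ⊆ C}. Closed sets containing A: {b, c, e, f}, {b, c, d, e, f}.
Intersecting these: cl(A) = {b, c, e, f}.
∂A = cl(A) ∖ int(A) = {b, c, e, f} ∖ ∅ = {b, c, e, f}.


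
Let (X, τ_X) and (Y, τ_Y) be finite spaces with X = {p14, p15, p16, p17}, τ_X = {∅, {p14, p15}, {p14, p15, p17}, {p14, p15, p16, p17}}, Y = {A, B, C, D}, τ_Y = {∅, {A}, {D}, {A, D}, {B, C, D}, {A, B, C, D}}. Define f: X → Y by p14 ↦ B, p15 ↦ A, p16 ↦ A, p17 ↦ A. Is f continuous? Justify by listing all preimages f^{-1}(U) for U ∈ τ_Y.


f is NOT continuous.

Compute f^{-1}(U) for each U ∈ τ_Y:
  U = ∅: f^{-1}(U) = ∅ ∈ τ_X ✓.
  U = {A}: f^{-1}(U) = {p15, p16, p17} ∉ τ_X ✗.
  U = {D}: f^{-1}(U) = ∅ ∈ τ_X ✓.
  U = {A, D}: f^{-1}(U) = {p15, p16, p17} ∉ τ_X ✗.
  U = {B, C, D}: f^{-1}(U) = {p14} ∉ τ_X ✗.
  U = {A, B, C, D}: f^{-1}(U) = {p14, p15, p16, p17} ∈ τ_X ✓.
Found U = {A} with f^{-1}(U) = {p15, p16, p17} not in τ_X. Therefore f is NOT continuous.


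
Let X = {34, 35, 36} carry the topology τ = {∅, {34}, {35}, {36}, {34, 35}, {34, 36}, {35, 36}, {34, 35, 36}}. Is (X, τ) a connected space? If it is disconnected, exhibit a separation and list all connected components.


(X, τ) is disconnected; components = [{34}, {35}, {36}].

Find clopen sets (U ∈ τ with X ∖ U ∈ τ):
  U = ∅, X ∖ U = {34, 35, 36} — both open, so U is clopen.
  U = {34}, X ∖ U = {35, 36} — both open, so U is clopen.
  U = {35}, X ∖ U = {34, 36} — both open, so U is clopen.
  U = {36}, X ∖ U = {34, 35} — both open, so U is clopen.
  U = {34, 35}, X ∖ U = {36} — both open, so U is clopen.
  U = {34, 36}, X ∖ U = {35} — both open, so U is clopen.
  U = {35, 36}, X ∖ U = {34} — both open, so U is clopen.
  U = {34, 35, 36}, X ∖ U = ∅ — both open, so U is clopen.
Nontrivial clopen(s) exist: e.g. {34, 36}. So (X, τ) is disconnected.
Compute connected components by grouping points that agree on all clopens:
  component: {34}
  component: {35}
  component: {36}


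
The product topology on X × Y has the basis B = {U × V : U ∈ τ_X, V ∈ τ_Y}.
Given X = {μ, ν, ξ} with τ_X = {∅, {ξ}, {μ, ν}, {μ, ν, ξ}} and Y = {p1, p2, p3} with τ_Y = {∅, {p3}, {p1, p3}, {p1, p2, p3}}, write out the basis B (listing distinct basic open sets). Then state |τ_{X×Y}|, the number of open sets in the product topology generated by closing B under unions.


Basis B = {∅ × ∅, {ξ} × {p3}, {μ, ν} × {p3}, {ξ} × {p1, p3}, {μ, ν, ξ} × {p3}, {ξ} × {p1, p2, p3}, {μ, ν} × {p1, p3}, {μ, ν} × {p1, p2, p3}, {μ, ν, ξ} × {p1, p3}, {μ, ν, ξ} × {p1, p2, p3}}; |τ_{X×Y}| = 16.

Enumerate products U × V with U ∈ τ_X, V ∈ τ_Y (deduplicated):
  ∅ × ∅ = {} (∅)
  {ξ} × {p3} = {(ξ,p3)}
  {μ, ν} × {p3} = {(μ,p3), (ν,p3)}
  {ξ} × {p1, p3} = {(ξ,p1), (ξ,p3)}
  {μ, ν, ξ} × {p3} = {(μ,p3), (ν,p3), (ξ,p3)}
  {ξ} × {p1, p2, p3} = {(ξ,p1), (ξ,p2), (ξ,p3)}
  {μ, ν} × {p1, p3} = {(μ,p1), (μ,p3), (ν,p1), (ν,p3)}
  {μ, ν} × {p1, p2, p3} = {(μ,p1), (μ,p2), (μ,p3), (ν,p1), (ν,p2), (ν,p3)}
  {μ, ν, ξ} × {p1, p3} = {(μ,p1), (μ,p3), (ν,p1), (ν,p3), (ξ,p1), (ξ,p3)}
  {μ, ν, ξ} × {p1, p2, p3} = {(μ,p1), (μ,p2), (μ,p3), (ν,p1), (ν,p2), (ν,p3), (ξ,p1), (ξ,p2), (ξ,p3)}
These 10 distinct sets form the basis B.
Close under arbitrary unions to get τ_{X×Y}; counting gives |τ_{X×Y}| = 16.


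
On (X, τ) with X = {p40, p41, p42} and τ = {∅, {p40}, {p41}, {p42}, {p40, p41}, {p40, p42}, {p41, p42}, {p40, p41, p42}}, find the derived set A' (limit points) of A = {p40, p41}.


A' = ∅

For each x ∈ X, list the open sets U ∈ τ with x ∈ U, then check whether U ∩ (A ∖ {x}) ≠ ∅ for every such U.
  x = p40: open {p40} ∋ x has {p40} ∩ (A ∖ {p40}) = ∅, so x is NOT a limit point.
  x = p41: open {p41} ∋ x has {p41} ∩ (A ∖ {p41}) = ∅, so x is NOT a limit point.
  x = p42: open {p42} ∋ x has {p42} ∩ (A ∖ {p42}) = ∅, so x is NOT a limit point.
Collecting: A' = ∅.


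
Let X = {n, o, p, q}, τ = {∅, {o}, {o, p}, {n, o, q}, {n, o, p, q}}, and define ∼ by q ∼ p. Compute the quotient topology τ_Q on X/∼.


X/∼ = {[n], [o], [p=q]}; |τ_Q| = 3.

Equivalence classes: [n], [o], [p=q].
Quotient map π: X → X/∼ sends n ↦ [n], o ↦ [o], p ↦ [p=q], q ↦ [p=q].
For each subset V ⊆ X/∼, compute π^{-1}(V) ⊆ X and check whether π^{-1}(V) ∈ τ. V is open in τ_Q iff π^{-1}(V) ∈ τ.
  V = {}: π^{-1}(V) = ∅ ∈ τ ✓.
  V = {[n]}: π^{-1}(V) = {n} ∉ τ ✗.
  V = {[o]}: π^{-1}(V) = {o} ∈ τ ✓.
  V = {[n], [o]}: π^{-1}(V) = {n, o} ∉ τ ✗.
  V = {[p=q]}: π^{-1}(V) = {p, q} ∉ τ ✗.
  V = {[n], [p=q]}: π^{-1}(V) = {n, p, q} ∉ τ ✗.
  V = {[o], [p=q]}: π^{-1}(V) = {o, p, q} ∉ τ ✗.
  V = {[n], [o], [p=q]}: π^{-1}(V) = {n, o, p, q} ∈ τ ✓.
Open sets in the quotient: τ_Q = {{}, {[o]}, {[n], [o], [p=q]}} (3 elements).


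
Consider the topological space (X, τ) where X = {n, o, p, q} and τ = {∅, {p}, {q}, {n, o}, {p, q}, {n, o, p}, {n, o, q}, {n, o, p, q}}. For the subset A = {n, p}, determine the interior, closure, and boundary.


int(A) = {p}, cl(A) = {n, o, p}, ∂A = {n, o}.

Closed sets in (X, τ) are complements of opens:
  closed(X, τ) = {∅, {p}, {q}, {n, o}, {p, q}, {n, o, p}, {n, o, q}, {n, o, p, q}}.
int(A) = ⋃ {U ∈ τ : U ⊆ A}. Opens contained in A: ∅, {p}.
Taking the union of these: int(A) = {p}.
cl(A) = ⋂ {C closed : A ⊆ C}. Closed sets containing A: {n, o, p}, {n, o, p, q}.
Intersecting these: cl(A) = {n, o, p}.
∂A = cl(A) ∖ int(A) = {n, o, p} ∖ {p} = {n, o}.


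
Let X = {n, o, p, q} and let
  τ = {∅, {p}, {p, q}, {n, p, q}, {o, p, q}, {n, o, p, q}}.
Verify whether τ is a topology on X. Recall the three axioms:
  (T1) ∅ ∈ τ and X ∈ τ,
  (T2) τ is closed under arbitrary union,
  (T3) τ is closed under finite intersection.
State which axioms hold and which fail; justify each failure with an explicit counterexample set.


τ IS a topology on X.

Axiom (T1): ∅ ∈ τ? Yes; X ∈ τ? Yes.
Axiom (T2/T3): check pairwise unions and intersections of members of τ.
All pairwise intersections and unions checked — each lies in τ. Therefore τ satisfies (T1), (T2), (T3): it IS a topology on X.


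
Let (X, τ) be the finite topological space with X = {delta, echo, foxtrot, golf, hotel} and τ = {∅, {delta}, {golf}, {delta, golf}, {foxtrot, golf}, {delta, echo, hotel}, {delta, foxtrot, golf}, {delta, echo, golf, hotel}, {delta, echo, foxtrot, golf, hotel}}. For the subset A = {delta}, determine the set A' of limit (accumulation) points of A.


A' = {echo, hotel}

For each x ∈ X, list the open sets U ∈ τ with x ∈ U, then check whether U ∩ (A ∖ {x}) ≠ ∅ for every such U.
  x = delta: open {delta} ∋ x has {delta} ∩ (A ∖ {delta}) = ∅, so x is NOT a limit point.
  x = echo: opens ∋ x are {delta, echo, hotel}, {delta, echo, golf, hotel}, {delta, echo, foxtrot, golf, hotel}; each meets A ∖ {echo}, so x IS a limit point.
  x = foxtrot: open {foxtrot, golf} ∋ x has {foxtrot, golf} ∩ (A ∖ {foxtrot}) = ∅, so x is NOT a limit point.
  x = golf: open {golf} ∋ x has {golf} ∩ (A ∖ {golf}) = ∅, so x is NOT a limit point.
  x = hotel: opens ∋ x are {delta, echo, hotel}, {delta, echo, golf, hotel}, {delta, echo, foxtrot, golf, hotel}; each meets A ∖ {hotel}, so x IS a limit point.
Collecting: A' = {echo, hotel}.


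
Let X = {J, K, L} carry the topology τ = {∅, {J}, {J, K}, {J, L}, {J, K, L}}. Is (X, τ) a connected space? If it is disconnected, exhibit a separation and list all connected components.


(X, τ) is connected.

Find clopen sets (U ∈ τ with X ∖ U ∈ τ):
  U = ∅, X ∖ U = {J, K, L} — both open, so U is clopen.
  U = {J, K, L}, X ∖ U = ∅ — both open, so U is clopen.
Only trivial clopens (∅ and X) exist, so (X, τ) is connected.
Compute connected components by grouping points that agree on all clopens:
  component: {J, K, L}
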